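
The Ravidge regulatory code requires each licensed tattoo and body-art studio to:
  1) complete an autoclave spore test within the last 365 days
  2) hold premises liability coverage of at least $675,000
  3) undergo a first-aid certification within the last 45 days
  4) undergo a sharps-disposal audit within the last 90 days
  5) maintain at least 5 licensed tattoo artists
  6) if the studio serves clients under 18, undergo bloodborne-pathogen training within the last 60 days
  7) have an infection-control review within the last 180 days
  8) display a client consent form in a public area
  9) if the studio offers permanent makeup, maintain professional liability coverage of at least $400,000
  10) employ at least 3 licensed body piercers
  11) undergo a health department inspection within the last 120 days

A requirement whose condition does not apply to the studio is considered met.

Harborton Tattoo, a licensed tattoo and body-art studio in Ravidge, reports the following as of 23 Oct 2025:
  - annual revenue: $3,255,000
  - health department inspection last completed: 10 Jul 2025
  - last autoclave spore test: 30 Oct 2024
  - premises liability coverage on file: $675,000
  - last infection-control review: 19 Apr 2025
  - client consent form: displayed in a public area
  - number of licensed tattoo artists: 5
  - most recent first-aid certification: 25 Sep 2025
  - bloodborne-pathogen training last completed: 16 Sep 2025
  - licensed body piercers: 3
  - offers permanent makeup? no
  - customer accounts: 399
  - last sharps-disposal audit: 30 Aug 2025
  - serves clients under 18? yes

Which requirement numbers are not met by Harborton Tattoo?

7

1. autoclave spore test 358 days ago vs limit 365 → met
2. premises liability coverage $675,000 ≥ $675,000 → met
3. first-aid certification 28 days ago vs limit 45 → met
4. sharps-disposal audit 54 days ago vs limit 90 → met
5. licensed tattoo artists 5 ≥ 5 → met
6. condition 'serves clients under 18' holds; bloodborne-pathogen training 37 days ago vs limit 60 → met
7. infection-control review 187 days ago vs limit 180 → not met
8. client consent form present → met
9. condition 'offers permanent makeup' does not hold → requirement n/a → met
10. licensed body piercers 3 ≥ 3 → met
11. health department inspection 105 days ago vs limit 120 → met
Not met: 7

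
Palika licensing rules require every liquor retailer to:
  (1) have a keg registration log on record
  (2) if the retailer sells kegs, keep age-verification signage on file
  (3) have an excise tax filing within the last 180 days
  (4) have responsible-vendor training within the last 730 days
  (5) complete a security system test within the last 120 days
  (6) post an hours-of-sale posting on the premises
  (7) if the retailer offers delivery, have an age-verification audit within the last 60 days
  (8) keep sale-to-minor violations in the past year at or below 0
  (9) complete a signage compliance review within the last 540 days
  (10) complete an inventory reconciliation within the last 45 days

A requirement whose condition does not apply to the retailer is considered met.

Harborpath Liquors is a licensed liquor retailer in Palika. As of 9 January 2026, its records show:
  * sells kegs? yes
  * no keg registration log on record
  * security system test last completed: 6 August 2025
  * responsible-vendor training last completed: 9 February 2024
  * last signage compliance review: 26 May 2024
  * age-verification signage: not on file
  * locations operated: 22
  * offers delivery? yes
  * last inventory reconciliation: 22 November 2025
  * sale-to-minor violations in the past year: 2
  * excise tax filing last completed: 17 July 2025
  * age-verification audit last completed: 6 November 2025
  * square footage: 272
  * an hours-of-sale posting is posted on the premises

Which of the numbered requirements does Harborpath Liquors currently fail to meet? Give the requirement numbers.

1, 2, 5, 7, 8, 9, 10

1. keg registration log absent → not met
2. condition 'sells kegs' holds; age-verification signage absent → not met
3. excise tax filing 176 days ago vs limit 180 → met
4. responsible-vendor training 700 days ago vs limit 730 → met
5. security system test 156 days ago vs limit 120 → not met
6. hours-of-sale posting present → met
7. condition 'offers delivery' holds; age-verification audit 64 days ago vs limit 60 → not met
8. sale-to-minor violations in the past year 2 > 0 → not met
9. signage compliance review 593 days ago vs limit 540 → not met
10. inventory reconciliation 48 days ago vs limit 45 → not met
Not met: 1, 2, 5, 7, 8, 9, 10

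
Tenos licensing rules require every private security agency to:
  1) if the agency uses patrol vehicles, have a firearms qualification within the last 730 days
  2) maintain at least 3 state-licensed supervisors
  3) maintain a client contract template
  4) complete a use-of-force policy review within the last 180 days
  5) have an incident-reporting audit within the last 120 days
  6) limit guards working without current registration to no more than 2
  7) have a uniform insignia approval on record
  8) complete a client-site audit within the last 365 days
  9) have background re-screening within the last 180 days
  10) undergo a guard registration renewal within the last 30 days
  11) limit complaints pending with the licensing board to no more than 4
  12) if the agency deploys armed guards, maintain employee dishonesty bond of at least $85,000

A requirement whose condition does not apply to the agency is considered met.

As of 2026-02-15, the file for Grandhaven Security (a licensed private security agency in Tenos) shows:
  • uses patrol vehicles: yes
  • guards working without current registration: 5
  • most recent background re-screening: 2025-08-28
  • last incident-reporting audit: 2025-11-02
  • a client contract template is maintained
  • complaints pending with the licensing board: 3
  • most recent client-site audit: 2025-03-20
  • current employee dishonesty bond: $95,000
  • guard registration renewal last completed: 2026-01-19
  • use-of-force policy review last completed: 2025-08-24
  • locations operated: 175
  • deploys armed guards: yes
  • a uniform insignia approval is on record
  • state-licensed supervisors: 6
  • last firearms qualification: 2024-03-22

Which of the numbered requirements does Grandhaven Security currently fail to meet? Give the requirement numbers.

1. condition 'uses patrol vehicles' holds; firearms qualification 695 days ago vs limit 730 → met
2. state-licensed supervisors 6 ≥ 3 → met
3. client contract template present → met
4. use-of-force policy review 175 days ago vs limit 180 → met
5. incident-reporting audit 105 days ago vs limit 120 → met
6. guards working without current registration 5 > 2 → not met
7. uniform insignia approval present → met
8. client-site audit 332 days ago vs limit 365 → met
9. background re-screening 171 days ago vs limit 180 → met
10. guard registration renewal 27 days ago vs limit 30 → met
11. complaints pending with the licensing board 3 ≤ 4 → met
12. condition 'deploys armed guards' holds; employee dishonesty bond $95,000 ≥ $85,000 → met
Not met: 6

6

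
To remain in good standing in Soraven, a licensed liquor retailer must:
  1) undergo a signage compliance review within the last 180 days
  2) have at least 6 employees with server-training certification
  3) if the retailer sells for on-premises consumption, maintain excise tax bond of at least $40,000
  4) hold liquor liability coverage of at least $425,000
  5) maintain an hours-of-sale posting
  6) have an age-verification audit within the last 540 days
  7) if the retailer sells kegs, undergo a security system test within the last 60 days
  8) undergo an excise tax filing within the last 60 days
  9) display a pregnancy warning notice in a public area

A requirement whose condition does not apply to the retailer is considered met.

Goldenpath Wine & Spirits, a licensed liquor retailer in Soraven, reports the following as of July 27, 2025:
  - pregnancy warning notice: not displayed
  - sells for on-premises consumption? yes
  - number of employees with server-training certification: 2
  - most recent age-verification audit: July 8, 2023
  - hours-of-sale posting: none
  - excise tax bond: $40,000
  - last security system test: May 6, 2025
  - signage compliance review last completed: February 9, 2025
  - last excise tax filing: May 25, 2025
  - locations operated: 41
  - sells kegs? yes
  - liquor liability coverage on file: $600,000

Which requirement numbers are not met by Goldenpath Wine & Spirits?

1. signage compliance review 168 days ago vs limit 180 → met
2. employees with server-training certification 2 < 6 → not met
3. condition 'sells for on-premises consumption' holds; excise tax bond $40,000 ≥ $40,000 → met
4. liquor liability coverage $600,000 ≥ $425,000 → met
5. hours-of-sale posting absent → not met
6. age-verification audit 750 days ago vs limit 540 → not met
7. condition 'sells kegs' holds; security system test 82 days ago vs limit 60 → not met
8. excise tax filing 63 days ago vs limit 60 → not met
9. pregnancy warning notice absent → not met
Not met: 2, 5, 6, 7, 8, 9

2, 5, 6, 7, 8, 9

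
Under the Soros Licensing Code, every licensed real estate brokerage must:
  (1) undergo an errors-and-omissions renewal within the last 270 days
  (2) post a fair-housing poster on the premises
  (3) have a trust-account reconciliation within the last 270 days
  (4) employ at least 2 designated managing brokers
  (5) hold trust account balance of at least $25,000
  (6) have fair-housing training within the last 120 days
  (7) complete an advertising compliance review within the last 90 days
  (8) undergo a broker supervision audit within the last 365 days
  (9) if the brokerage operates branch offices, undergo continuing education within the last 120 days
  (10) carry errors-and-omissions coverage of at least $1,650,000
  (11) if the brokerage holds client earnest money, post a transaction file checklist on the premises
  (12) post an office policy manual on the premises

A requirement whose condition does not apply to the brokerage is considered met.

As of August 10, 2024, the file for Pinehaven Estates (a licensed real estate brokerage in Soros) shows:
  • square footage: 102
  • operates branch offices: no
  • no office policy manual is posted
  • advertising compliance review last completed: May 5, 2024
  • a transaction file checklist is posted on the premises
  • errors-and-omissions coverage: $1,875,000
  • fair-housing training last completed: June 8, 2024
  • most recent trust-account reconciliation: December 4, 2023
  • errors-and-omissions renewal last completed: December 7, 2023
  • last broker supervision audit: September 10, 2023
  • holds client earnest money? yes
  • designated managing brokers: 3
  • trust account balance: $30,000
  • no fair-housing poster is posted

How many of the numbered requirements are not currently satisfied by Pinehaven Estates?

1. errors-and-omissions renewal 247 days ago vs limit 270 → met
2. fair-housing poster absent → not met
3. trust-account reconciliation 250 days ago vs limit 270 → met
4. designated managing brokers 3 ≥ 2 → met
5. trust account balance $30,000 ≥ $25,000 → met
6. fair-housing training 63 days ago vs limit 120 → met
7. advertising compliance review 97 days ago vs limit 90 → not met
8. broker supervision audit 335 days ago vs limit 365 → met
9. condition 'operates branch offices' does not hold → requirement n/a → met
10. errors-and-omissions coverage $1,875,000 ≥ $1,650,000 → met
11. condition 'holds client earnest money' holds; transaction file checklist present → met
12. office policy manual absent → not met
Not met: 3 of 12

3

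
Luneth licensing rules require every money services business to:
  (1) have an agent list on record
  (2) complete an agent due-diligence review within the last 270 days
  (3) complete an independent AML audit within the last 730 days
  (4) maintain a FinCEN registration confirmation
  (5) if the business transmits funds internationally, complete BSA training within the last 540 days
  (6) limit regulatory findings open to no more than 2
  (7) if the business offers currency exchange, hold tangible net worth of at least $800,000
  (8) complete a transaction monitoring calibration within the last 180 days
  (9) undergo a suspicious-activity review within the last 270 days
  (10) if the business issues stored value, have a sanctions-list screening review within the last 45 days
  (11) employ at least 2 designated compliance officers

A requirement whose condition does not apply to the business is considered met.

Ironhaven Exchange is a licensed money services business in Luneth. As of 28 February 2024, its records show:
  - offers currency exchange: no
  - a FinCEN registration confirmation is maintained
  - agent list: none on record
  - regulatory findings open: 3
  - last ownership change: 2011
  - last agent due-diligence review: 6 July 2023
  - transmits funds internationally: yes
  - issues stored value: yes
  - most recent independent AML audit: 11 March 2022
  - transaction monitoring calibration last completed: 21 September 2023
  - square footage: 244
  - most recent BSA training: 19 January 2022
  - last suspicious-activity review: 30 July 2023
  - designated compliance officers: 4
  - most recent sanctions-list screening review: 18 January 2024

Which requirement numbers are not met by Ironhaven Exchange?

1. agent list absent → not met
2. agent due-diligence review 237 days ago vs limit 270 → met
3. independent AML audit 719 days ago vs limit 730 → met
4. FinCEN registration confirmation present → met
5. condition 'transmits funds internationally' holds; BSA training 770 days ago vs limit 540 → not met
6. regulatory findings open 3 > 2 → not met
7. condition 'offers currency exchange' does not hold → requirement n/a → met
8. transaction monitoring calibration 160 days ago vs limit 180 → met
9. suspicious-activity review 213 days ago vs limit 270 → met
10. condition 'issues stored value' holds; sanctions-list screening review 41 days ago vs limit 45 → met
11. designated compliance officers 4 ≥ 2 → met
Not met: 1, 5, 6

1, 5, 6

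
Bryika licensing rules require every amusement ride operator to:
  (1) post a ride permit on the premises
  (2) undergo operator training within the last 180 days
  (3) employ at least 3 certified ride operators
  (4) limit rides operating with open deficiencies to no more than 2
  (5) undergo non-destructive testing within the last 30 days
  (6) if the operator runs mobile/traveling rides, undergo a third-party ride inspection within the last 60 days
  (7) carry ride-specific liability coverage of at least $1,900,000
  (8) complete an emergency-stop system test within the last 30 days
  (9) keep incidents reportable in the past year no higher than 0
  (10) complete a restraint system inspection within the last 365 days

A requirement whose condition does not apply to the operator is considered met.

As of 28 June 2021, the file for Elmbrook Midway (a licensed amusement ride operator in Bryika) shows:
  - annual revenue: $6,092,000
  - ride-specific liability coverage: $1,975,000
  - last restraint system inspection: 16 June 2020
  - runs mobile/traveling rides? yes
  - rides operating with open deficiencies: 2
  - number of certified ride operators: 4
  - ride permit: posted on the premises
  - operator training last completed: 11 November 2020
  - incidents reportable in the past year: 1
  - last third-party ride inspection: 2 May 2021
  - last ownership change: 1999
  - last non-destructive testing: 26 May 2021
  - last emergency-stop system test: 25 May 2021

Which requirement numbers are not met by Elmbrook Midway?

1. ride permit present → met
2. operator training 229 days ago vs limit 180 → not met
3. certified ride operators 4 ≥ 3 → met
4. rides operating with open deficiencies 2 ≤ 2 → met
5. non-destructive testing 33 days ago vs limit 30 → not met
6. condition 'runs mobile/traveling rides' holds; third-party ride inspection 57 days ago vs limit 60 → met
7. ride-specific liability coverage $1,975,000 ≥ $1,900,000 → met
8. emergency-stop system test 34 days ago vs limit 30 → not met
9. incidents reportable in the past year 1 > 0 → not met
10. restraint system inspection 377 days ago vs limit 365 → not met
Not met: 2, 5, 8, 9, 10

2, 5, 8, 9, 10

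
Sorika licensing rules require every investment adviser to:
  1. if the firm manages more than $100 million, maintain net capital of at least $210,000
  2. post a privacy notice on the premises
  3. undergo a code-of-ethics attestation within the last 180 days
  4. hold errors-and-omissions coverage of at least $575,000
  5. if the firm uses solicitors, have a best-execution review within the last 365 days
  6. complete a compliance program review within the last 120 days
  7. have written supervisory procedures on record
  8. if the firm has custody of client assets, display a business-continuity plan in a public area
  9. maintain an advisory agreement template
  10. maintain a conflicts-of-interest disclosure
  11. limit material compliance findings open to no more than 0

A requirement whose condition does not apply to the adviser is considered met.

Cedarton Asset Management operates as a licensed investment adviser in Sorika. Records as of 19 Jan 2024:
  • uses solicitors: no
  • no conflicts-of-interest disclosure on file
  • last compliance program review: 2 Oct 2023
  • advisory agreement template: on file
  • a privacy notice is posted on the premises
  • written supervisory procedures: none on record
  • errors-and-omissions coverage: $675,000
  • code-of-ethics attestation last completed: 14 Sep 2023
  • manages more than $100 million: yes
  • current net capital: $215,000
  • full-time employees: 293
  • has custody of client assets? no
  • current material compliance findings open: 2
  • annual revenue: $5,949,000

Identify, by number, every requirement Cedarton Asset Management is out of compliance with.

1. condition 'manages more than $100 million' holds; net capital $215,000 ≥ $210,000 → met
2. privacy notice present → met
3. code-of-ethics attestation 127 days ago vs limit 180 → met
4. errors-and-omissions coverage $675,000 ≥ $575,000 → met
5. condition 'uses solicitors' does not hold → requirement n/a → met
6. compliance program review 109 days ago vs limit 120 → met
7. written supervisory procedures absent → not met
8. condition 'has custody of client assets' does not hold → requirement n/a → met
9. advisory agreement template present → met
10. conflicts-of-interest disclosure absent → not met
11. material compliance findings open 2 > 0 → not met
Not met: 7, 10, 11

7, 10, 11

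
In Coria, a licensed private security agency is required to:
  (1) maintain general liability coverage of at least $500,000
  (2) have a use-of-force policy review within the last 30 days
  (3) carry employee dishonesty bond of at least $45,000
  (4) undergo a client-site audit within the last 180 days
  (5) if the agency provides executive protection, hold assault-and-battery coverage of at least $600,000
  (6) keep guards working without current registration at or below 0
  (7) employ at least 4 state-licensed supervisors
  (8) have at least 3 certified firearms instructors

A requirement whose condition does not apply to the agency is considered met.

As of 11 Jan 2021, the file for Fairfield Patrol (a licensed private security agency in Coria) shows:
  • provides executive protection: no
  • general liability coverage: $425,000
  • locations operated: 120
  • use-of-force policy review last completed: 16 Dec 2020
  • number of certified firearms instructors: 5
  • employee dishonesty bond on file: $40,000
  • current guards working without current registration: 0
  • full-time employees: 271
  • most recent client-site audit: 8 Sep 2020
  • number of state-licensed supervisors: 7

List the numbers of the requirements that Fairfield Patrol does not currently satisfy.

1. general liability coverage $425,000 < $500,000 → not met
2. use-of-force policy review 26 days ago vs limit 30 → met
3. employee dishonesty bond $40,000 < $45,000 → not met
4. client-site audit 125 days ago vs limit 180 → met
5. condition 'provides executive protection' does not hold → requirement n/a → met
6. guards working without current registration 0 ≤ 0 → met
7. state-licensed supervisors 7 ≥ 4 → met
8. certified firearms instructors 5 ≥ 3 → met
Not met: 1, 3

1, 3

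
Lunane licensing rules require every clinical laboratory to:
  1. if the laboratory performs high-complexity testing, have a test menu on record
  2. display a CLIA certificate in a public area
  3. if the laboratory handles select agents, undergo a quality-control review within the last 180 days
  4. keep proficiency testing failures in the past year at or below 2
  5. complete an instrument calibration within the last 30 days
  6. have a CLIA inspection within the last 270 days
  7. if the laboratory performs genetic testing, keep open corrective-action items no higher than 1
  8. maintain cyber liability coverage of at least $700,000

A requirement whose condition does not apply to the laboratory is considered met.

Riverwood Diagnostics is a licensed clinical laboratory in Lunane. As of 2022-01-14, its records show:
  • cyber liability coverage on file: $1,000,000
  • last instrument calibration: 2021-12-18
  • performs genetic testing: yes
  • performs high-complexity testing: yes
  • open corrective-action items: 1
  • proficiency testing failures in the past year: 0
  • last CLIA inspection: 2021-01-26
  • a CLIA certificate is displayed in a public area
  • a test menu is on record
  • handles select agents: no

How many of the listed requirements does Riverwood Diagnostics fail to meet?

1. condition 'performs high-complexity testing' holds; test menu present → met
2. CLIA certificate present → met
3. condition 'handles select agents' does not hold → requirement n/a → met
4. proficiency testing failures in the past year 0 ≤ 2 → met
5. instrument calibration 27 days ago vs limit 30 → met
6. CLIA inspection 353 days ago vs limit 270 → not met
7. condition 'performs genetic testing' holds; open corrective-action items 1 ≤ 1 → met
8. cyber liability coverage $1,000,000 ≥ $700,000 → met
Not met: 1 of 8

1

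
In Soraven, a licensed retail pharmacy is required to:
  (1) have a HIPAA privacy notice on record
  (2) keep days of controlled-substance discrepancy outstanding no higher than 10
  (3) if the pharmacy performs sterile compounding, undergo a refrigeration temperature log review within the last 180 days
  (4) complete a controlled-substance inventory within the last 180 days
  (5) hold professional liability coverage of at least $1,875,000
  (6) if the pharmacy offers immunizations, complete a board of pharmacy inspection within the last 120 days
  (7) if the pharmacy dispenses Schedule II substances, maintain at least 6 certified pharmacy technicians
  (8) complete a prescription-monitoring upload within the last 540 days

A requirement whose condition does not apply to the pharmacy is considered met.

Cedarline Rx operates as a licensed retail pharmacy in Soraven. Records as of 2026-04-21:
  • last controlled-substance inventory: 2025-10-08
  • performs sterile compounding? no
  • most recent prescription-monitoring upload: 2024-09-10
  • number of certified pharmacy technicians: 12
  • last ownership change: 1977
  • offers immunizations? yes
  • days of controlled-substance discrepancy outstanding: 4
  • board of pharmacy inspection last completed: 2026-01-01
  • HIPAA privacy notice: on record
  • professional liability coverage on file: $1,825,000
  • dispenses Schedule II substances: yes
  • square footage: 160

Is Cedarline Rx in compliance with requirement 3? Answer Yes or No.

Yes

3. condition 'performs sterile compounding' does not hold → requirement n/a → met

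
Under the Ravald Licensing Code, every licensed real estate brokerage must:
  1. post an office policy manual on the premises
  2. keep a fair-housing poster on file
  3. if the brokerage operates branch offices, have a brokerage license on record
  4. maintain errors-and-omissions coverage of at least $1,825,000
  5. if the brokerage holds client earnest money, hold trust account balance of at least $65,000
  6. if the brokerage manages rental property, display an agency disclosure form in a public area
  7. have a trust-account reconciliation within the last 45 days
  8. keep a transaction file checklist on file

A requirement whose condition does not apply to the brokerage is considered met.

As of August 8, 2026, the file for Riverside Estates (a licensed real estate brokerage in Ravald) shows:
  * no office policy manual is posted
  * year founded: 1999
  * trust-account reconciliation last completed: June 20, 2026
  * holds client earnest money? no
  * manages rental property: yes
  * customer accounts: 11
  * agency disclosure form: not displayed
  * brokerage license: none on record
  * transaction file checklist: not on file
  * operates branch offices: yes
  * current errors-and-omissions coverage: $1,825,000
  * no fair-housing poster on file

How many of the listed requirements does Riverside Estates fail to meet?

6

1. office policy manual absent → not met
2. fair-housing poster absent → not met
3. condition 'operates branch offices' holds; brokerage license absent → not met
4. errors-and-omissions coverage $1,825,000 ≥ $1,825,000 → met
5. condition 'holds client earnest money' does not hold → requirement n/a → met
6. condition 'manages rental property' holds; agency disclosure form absent → not met
7. trust-account reconciliation 49 days ago vs limit 45 → not met
8. transaction file checklist absent → not met
Not met: 6 of 8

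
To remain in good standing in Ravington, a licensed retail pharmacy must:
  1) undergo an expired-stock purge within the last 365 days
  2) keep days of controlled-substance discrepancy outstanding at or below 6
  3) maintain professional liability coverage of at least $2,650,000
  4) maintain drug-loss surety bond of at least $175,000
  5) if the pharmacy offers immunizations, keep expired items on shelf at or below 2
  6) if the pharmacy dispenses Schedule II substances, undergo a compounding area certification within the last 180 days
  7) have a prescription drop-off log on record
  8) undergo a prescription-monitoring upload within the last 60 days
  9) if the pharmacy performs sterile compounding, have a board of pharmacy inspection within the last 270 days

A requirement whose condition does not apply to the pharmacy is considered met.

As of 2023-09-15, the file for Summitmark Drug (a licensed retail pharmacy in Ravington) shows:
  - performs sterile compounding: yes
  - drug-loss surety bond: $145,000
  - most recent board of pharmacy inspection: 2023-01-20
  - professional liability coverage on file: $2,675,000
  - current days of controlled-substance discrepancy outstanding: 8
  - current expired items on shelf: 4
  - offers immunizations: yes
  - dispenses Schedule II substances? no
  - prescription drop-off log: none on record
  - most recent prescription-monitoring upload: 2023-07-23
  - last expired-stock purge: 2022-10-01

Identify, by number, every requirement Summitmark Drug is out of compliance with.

2, 4, 5, 7

1. expired-stock purge 349 days ago vs limit 365 → met
2. days of controlled-substance discrepancy outstanding 8 > 6 → not met
3. professional liability coverage $2,675,000 ≥ $2,650,000 → met
4. drug-loss surety bond $145,000 < $175,000 → not met
5. condition 'offers immunizations' holds; expired items on shelf 4 > 2 → not met
6. condition 'dispenses Schedule II substances' does not hold → requirement n/a → met
7. prescription drop-off log absent → not met
8. prescription-monitoring upload 54 days ago vs limit 60 → met
9. condition 'performs sterile compounding' holds; board of pharmacy inspection 238 days ago vs limit 270 → met
Not met: 2, 4, 5, 7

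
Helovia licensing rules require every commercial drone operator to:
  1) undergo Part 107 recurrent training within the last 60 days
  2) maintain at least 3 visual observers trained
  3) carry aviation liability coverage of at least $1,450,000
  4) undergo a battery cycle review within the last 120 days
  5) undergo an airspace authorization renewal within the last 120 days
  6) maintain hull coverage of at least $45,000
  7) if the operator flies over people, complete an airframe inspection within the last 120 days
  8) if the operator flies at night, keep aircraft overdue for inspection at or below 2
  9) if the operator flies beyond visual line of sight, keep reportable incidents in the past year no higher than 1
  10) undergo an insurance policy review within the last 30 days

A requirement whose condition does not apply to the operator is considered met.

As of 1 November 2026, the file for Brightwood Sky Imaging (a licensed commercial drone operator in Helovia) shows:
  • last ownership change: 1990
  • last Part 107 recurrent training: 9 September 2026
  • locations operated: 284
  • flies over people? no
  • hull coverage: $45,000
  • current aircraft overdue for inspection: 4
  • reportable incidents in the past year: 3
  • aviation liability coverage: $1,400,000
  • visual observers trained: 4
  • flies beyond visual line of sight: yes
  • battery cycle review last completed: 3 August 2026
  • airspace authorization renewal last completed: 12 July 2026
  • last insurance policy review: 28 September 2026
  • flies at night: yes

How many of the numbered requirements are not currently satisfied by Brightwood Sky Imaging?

4

1. Part 107 recurrent training 53 days ago vs limit 60 → met
2. visual observers trained 4 ≥ 3 → met
3. aviation liability coverage $1,400,000 < $1,450,000 → not met
4. battery cycle review 90 days ago vs limit 120 → met
5. airspace authorization renewal 112 days ago vs limit 120 → met
6. hull coverage $45,000 ≥ $45,000 → met
7. condition 'flies over people' does not hold → requirement n/a → met
8. condition 'flies at night' holds; aircraft overdue for inspection 4 > 2 → not met
9. condition 'flies beyond visual line of sight' holds; reportable incidents in the past year 3 > 1 → not met
10. insurance policy review 34 days ago vs limit 30 → not met
Not met: 4 of 10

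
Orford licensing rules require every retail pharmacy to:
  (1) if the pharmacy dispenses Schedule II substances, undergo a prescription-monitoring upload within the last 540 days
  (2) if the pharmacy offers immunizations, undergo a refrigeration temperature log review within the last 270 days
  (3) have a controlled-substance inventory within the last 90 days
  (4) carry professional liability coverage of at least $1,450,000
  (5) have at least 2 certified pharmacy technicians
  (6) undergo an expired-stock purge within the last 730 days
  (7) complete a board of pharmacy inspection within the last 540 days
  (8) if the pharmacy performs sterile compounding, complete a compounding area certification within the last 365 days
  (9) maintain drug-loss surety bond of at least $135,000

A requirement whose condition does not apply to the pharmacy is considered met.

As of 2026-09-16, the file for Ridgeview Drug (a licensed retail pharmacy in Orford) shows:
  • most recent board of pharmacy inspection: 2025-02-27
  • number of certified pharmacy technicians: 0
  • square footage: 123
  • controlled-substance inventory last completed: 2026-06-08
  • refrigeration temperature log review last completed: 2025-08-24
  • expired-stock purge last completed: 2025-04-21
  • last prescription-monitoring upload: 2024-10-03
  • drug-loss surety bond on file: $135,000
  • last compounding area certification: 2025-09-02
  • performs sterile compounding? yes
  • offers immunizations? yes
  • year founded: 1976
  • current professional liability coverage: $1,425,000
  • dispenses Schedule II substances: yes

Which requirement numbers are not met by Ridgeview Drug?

1. condition 'dispenses Schedule II substances' holds; prescription-monitoring upload 713 days ago vs limit 540 → not met
2. condition 'offers immunizations' holds; refrigeration temperature log review 388 days ago vs limit 270 → not met
3. controlled-substance inventory 100 days ago vs limit 90 → not met
4. professional liability coverage $1,425,000 < $1,450,000 → not met
5. certified pharmacy technicians 0 < 2 → not met
6. expired-stock purge 513 days ago vs limit 730 → met
7. board of pharmacy inspection 566 days ago vs limit 540 → not met
8. condition 'performs sterile compounding' holds; compounding area certification 379 days ago vs limit 365 → not met
9. drug-loss surety bond $135,000 ≥ $135,000 → met
Not met: 1, 2, 3, 4, 5, 7, 8

1, 2, 3, 4, 5, 7, 8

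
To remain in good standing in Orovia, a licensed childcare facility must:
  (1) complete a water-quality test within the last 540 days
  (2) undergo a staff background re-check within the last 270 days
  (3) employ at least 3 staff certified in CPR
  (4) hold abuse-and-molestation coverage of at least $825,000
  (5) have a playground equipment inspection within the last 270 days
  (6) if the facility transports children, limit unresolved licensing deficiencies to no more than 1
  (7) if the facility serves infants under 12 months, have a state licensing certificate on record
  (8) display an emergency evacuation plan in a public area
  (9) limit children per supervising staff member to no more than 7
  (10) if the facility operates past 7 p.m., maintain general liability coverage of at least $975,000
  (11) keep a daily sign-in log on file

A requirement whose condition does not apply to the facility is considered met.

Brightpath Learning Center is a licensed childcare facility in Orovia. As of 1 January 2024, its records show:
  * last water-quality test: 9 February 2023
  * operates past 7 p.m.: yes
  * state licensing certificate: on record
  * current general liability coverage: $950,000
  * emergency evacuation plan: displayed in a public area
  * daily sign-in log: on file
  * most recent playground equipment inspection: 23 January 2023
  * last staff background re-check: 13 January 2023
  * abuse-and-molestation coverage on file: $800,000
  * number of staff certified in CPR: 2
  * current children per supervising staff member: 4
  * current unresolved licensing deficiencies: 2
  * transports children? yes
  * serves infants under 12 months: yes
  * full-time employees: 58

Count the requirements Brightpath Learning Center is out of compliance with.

6

1. water-quality test 326 days ago vs limit 540 → met
2. staff background re-check 353 days ago vs limit 270 → not met
3. staff certified in CPR 2 < 3 → not met
4. abuse-and-molestation coverage $800,000 < $825,000 → not met
5. playground equipment inspection 343 days ago vs limit 270 → not met
6. condition 'transports children' holds; unresolved licensing deficiencies 2 > 1 → not met
7. condition 'serves infants under 12 months' holds; state licensing certificate present → met
8. emergency evacuation plan present → met
9. children per supervising staff member 4 ≤ 7 → met
10. condition 'operates past 7 p.m.' holds; general liability coverage $950,000 < $975,000 → not met
11. daily sign-in log present → met
Not met: 6 of 11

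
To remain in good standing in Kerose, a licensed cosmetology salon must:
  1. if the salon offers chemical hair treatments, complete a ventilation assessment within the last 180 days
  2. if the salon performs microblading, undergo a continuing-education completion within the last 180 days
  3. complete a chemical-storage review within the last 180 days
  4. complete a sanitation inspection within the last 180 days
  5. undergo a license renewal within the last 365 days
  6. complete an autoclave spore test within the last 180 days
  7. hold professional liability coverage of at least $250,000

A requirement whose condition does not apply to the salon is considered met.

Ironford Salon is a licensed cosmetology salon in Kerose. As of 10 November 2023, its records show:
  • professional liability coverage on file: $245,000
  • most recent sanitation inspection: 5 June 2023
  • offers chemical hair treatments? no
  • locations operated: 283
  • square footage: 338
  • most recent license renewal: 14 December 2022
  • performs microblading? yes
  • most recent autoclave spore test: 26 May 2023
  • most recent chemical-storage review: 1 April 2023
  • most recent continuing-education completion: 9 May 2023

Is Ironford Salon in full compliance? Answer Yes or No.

1. condition 'offers chemical hair treatments' does not hold → requirement n/a → met
2. condition 'performs microblading' holds; continuing-education completion 185 days ago vs limit 180 → not met
3. chemical-storage review 223 days ago vs limit 180 → not met
4. sanitation inspection 158 days ago vs limit 180 → met
5. license renewal 331 days ago vs limit 365 → met
6. autoclave spore test 168 days ago vs limit 180 → met
7. professional liability coverage $245,000 < $250,000 → not met
Not met: 2, 3, 7

No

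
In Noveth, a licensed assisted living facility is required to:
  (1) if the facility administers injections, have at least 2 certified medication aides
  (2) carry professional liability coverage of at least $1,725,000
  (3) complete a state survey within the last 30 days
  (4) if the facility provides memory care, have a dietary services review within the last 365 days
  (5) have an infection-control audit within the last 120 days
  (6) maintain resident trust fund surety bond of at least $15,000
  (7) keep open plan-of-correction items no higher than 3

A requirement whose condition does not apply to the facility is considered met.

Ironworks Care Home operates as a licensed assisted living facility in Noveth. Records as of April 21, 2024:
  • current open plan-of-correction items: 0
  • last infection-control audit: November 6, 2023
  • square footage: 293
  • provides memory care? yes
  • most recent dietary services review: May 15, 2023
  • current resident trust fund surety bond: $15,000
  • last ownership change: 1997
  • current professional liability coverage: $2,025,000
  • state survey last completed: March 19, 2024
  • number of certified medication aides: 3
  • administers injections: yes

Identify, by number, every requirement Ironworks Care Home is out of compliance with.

3, 5

1. condition 'administers injections' holds; certified medication aides 3 ≥ 2 → met
2. professional liability coverage $2,025,000 ≥ $1,725,000 → met
3. state survey 33 days ago vs limit 30 → not met
4. condition 'provides memory care' holds; dietary services review 342 days ago vs limit 365 → met
5. infection-control audit 167 days ago vs limit 120 → not met
6. resident trust fund surety bond $15,000 ≥ $15,000 → met
7. open plan-of-correction items 0 ≤ 3 → met
Not met: 3, 5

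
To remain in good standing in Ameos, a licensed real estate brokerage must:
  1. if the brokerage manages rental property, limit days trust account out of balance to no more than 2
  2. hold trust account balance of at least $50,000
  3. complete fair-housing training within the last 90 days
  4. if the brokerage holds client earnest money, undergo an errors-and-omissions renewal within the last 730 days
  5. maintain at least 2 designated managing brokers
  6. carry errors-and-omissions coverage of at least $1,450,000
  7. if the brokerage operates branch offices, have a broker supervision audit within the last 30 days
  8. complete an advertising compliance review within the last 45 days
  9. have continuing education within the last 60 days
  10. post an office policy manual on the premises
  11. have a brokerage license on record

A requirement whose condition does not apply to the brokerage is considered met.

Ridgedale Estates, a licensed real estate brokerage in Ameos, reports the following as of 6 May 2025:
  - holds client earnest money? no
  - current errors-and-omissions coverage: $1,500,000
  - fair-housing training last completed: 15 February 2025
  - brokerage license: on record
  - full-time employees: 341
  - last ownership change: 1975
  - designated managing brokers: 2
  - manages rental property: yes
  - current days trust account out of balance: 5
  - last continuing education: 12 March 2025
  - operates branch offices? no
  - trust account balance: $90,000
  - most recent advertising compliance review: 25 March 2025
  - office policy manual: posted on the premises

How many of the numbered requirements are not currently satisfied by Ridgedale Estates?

1. condition 'manages rental property' holds; days trust account out of balance 5 > 2 → not met
2. trust account balance $90,000 ≥ $50,000 → met
3. fair-housing training 80 days ago vs limit 90 → met
4. condition 'holds client earnest money' does not hold → requirement n/a → met
5. designated managing brokers 2 ≥ 2 → met
6. errors-and-omissions coverage $1,500,000 ≥ $1,450,000 → met
7. condition 'operates branch offices' does not hold → requirement n/a → met
8. advertising compliance review 42 days ago vs limit 45 → met
9. continuing education 55 days ago vs limit 60 → met
10. office policy manual present → met
11. brokerage license present → met
Not met: 1 of 11

1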